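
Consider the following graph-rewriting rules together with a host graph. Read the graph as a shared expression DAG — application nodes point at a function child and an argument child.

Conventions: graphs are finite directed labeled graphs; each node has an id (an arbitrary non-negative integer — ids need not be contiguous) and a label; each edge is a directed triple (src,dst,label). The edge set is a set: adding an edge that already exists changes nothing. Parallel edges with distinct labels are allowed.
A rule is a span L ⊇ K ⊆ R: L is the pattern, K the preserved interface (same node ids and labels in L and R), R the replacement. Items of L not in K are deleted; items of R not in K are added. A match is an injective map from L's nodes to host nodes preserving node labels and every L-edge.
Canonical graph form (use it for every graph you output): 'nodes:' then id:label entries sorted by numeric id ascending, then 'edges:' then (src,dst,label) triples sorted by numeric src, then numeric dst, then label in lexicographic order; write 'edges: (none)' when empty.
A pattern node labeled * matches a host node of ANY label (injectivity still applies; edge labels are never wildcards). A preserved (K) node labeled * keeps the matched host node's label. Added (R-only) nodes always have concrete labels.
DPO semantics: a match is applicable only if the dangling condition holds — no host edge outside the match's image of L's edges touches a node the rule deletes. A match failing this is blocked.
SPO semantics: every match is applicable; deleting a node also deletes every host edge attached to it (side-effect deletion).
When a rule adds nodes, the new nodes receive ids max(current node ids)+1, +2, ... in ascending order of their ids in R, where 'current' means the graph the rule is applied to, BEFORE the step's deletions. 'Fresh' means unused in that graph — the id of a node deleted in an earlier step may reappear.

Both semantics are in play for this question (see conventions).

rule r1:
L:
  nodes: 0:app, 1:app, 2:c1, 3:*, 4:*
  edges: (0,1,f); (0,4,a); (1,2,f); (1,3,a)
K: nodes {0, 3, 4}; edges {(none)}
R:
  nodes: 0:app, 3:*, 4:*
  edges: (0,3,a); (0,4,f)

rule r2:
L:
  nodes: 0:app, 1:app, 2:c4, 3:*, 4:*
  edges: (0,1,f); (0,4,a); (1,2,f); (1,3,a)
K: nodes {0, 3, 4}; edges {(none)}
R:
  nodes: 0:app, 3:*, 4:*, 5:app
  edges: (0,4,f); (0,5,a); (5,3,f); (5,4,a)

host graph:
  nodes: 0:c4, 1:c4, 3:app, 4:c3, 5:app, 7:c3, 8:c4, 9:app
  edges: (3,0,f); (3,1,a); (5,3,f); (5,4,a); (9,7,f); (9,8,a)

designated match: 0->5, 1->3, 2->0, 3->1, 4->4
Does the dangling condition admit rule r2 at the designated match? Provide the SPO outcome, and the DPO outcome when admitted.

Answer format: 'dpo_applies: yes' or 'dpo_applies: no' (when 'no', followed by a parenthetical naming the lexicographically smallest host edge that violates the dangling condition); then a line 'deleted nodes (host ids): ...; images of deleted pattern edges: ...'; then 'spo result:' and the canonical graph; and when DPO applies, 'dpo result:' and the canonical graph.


dpo_applies: yes
deleted nodes (host ids): 0, 3; images of deleted pattern edges: (3,0,f); (3,1,a); (5,3,f); (5,4,a)
spo result:
nodes: 1:c4, 4:c3, 5:app, 7:c3, 8:c4, 9:app, 10:app
edges: (5,4,f); (5,10,a); (9,7,f); (9,8,a); (10,1,f); (10,4,a)
dpo result:
nodes: 1:c4, 4:c3, 5:app, 7:c3, 8:c4, 9:app, 10:app
edges: (5,4,f); (5,10,a); (9,7,f); (9,8,a); (10,1,f); (10,4,a)


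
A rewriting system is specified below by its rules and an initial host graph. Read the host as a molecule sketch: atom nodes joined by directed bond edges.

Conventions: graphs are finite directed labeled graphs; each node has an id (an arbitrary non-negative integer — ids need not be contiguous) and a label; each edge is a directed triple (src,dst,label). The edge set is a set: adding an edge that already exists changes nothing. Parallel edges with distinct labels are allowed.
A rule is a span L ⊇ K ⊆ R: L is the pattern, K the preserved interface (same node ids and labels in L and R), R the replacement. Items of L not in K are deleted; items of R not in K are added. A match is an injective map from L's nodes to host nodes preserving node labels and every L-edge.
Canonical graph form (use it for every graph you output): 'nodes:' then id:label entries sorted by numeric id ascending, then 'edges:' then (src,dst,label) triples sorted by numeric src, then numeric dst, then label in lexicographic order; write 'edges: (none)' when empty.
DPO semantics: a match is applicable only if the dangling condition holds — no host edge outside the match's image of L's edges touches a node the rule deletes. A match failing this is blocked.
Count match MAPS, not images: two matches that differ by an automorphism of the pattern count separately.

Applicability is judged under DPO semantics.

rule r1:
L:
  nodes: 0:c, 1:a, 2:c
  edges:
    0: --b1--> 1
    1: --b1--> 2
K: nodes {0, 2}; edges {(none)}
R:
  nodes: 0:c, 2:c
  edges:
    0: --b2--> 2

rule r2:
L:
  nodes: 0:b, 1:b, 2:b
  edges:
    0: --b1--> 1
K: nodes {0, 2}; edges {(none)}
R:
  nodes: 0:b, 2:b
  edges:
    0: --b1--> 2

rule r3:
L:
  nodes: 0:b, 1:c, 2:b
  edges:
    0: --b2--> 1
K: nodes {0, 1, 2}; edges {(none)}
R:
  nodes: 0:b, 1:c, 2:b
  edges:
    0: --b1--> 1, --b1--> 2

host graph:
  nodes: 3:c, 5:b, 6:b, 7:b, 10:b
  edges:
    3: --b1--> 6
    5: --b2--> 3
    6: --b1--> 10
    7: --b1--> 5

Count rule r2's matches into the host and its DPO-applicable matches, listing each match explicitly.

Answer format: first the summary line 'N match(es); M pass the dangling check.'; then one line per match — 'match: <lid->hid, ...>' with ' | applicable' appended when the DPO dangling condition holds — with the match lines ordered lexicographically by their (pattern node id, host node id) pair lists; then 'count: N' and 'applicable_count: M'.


4 match(es); 2 pass the dangling check.
match: 0->6, 1->10, 2->5 | applicable
match: 0->6, 1->10, 2->7 | applicable
match: 0->7, 1->5, 2->6
match: 0->7, 1->5, 2->10
count: 4
applicable_count: 2


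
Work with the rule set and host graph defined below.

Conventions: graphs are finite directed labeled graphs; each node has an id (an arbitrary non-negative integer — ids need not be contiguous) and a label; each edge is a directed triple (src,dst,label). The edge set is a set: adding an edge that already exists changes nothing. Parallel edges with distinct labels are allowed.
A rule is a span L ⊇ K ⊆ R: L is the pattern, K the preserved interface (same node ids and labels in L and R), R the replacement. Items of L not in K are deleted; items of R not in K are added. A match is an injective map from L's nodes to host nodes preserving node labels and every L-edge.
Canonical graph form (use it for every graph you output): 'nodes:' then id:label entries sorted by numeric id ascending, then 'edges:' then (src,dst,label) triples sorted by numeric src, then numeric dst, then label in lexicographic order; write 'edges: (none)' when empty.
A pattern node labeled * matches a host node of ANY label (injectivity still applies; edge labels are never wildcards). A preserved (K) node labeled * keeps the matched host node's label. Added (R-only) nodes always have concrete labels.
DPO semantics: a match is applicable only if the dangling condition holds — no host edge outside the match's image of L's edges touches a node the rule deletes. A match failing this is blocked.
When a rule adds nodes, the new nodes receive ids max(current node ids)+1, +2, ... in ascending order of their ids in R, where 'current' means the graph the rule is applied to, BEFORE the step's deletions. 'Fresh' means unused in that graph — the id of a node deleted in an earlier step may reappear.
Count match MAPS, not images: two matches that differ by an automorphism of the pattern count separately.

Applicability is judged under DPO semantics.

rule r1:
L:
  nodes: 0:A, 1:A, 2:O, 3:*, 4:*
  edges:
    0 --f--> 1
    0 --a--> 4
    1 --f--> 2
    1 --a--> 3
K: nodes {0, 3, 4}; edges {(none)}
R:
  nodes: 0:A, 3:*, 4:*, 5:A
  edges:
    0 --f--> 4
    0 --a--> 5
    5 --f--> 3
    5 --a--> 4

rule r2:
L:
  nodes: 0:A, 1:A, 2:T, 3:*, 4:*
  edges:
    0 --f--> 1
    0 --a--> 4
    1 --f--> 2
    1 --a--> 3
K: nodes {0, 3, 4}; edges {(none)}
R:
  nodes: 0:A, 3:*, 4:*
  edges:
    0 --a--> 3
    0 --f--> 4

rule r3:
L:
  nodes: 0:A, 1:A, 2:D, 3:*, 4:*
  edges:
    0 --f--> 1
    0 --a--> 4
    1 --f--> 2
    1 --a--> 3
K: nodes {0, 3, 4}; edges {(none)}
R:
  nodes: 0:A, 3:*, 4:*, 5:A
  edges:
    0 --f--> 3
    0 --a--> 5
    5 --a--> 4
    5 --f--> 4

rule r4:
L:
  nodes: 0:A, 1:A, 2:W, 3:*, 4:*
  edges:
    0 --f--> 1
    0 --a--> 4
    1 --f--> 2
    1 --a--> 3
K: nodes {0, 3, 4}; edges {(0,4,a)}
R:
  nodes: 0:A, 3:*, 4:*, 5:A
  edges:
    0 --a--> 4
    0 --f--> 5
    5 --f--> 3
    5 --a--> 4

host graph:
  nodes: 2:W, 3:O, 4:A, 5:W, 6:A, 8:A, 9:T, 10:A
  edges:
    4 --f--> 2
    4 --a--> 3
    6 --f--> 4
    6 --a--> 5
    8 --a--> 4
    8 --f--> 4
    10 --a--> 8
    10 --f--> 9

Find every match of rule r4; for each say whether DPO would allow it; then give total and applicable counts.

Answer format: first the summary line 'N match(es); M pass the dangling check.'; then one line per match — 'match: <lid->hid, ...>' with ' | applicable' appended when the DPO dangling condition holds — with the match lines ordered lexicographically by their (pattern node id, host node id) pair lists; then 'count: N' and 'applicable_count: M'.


1 match(es); 0 pass the dangling check.
match: 0->6, 1->4, 2->2, 3->3, 4->5
count: 1
applicable_count: 0


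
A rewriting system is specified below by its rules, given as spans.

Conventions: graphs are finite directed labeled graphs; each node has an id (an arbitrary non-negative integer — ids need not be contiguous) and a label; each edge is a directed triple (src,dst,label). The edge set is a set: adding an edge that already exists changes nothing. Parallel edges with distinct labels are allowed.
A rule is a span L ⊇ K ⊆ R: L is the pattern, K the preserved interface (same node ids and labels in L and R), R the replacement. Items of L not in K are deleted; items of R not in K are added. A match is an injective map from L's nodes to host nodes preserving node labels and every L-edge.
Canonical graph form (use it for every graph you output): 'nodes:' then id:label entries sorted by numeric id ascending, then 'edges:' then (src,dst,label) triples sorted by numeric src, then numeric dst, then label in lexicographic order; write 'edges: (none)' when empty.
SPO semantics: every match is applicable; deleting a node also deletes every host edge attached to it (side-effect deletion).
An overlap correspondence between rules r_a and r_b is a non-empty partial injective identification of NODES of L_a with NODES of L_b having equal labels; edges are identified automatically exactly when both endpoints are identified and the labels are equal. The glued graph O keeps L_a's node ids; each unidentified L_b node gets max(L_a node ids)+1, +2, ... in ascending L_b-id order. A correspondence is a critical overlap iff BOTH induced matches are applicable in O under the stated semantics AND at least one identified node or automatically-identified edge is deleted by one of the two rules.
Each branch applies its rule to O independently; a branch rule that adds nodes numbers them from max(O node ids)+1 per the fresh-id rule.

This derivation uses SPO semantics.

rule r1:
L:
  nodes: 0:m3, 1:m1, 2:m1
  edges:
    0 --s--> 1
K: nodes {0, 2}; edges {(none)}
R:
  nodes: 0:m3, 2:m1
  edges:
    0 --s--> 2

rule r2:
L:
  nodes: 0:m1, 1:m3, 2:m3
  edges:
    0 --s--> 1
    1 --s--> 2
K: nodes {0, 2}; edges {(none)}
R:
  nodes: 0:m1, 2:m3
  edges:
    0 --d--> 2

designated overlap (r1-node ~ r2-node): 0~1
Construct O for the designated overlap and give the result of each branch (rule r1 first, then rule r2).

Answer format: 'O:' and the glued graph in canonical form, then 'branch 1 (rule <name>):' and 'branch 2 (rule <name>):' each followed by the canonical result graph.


O:
nodes: 0:m3, 1:m1, 2:m1, 3:m1, 4:m3
edges: (0,1,s); (0,4,s); (3,0,s)
branch 1 (rule r1):
nodes: 0:m3, 2:m1, 3:m1, 4:m3
edges: (0,2,s); (0,4,s); (3,0,s)
branch 2 (rule r2):
nodes: 1:m1, 2:m1, 3:m1, 4:m3
edges: (3,4,d)


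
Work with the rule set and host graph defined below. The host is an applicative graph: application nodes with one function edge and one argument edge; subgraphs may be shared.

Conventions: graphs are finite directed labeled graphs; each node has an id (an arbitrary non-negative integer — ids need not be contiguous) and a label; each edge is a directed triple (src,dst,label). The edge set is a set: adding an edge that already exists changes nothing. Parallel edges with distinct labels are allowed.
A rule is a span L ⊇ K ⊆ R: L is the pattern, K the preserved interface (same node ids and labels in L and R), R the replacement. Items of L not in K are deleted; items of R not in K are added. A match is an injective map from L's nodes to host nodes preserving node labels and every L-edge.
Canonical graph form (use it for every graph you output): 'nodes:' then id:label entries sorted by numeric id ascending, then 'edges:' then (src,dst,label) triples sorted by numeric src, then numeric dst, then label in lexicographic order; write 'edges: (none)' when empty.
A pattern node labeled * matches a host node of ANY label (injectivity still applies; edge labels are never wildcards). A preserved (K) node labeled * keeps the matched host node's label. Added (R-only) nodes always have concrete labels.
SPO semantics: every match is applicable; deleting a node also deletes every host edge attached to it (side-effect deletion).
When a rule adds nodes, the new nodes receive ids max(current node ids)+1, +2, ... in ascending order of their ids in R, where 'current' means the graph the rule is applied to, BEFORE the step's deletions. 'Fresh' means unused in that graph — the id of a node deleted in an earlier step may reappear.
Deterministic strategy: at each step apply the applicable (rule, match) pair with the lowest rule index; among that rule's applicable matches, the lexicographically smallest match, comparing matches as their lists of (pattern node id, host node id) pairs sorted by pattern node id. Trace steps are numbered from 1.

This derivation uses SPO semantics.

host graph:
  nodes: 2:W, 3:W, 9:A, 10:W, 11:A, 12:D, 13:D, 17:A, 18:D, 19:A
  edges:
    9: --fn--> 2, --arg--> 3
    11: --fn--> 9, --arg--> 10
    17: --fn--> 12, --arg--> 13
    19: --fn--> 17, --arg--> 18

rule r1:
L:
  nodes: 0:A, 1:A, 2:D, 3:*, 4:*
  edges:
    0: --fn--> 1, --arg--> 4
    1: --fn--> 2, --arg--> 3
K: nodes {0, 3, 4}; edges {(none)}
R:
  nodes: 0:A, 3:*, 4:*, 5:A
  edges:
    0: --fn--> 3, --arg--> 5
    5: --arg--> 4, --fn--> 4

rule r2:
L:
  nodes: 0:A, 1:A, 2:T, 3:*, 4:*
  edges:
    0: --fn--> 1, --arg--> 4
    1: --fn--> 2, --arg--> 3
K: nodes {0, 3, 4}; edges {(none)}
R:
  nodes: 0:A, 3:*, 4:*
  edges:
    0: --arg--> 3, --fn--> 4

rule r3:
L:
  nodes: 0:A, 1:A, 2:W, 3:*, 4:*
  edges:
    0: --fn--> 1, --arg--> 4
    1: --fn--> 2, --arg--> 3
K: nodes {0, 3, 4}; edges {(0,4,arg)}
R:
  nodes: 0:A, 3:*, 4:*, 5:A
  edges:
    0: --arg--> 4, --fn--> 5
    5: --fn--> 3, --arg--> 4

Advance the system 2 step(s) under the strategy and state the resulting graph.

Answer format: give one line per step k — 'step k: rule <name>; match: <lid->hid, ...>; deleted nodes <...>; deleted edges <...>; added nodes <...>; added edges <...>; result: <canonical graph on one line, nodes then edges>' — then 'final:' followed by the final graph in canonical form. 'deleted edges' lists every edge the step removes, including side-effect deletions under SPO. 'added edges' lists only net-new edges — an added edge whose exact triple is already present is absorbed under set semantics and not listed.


step 1: rule r1; match: 0->19, 1->17, 2->12, 3->13, 4->18; deleted nodes 12, 17; deleted edges (17,12,fn); (17,13,arg); (19,17,fn); (19,18,arg); added nodes 20; added edges (19,13,fn); (19,20,arg); (20,18,arg); (20,18,fn); result: nodes: 2:W, 3:W, 9:A, 10:W, 11:A, 13:D, 18:D, 19:A, 20:A edges: (9,2,fn); (9,3,arg); (11,9,fn); (11,10,arg); (19,13,fn); (19,20,arg); (20,18,arg); (20,18,fn)
step 2: rule r3; match: 0->11, 1->9, 2->2, 3->3, 4->10; deleted nodes 2, 9; deleted edges (9,2,fn); (9,3,arg); (11,9,fn); added nodes 21; added edges (11,21,fn); (21,3,fn); (21,10,arg); result: nodes: 3:W, 10:W, 11:A, 13:D, 18:D, 19:A, 20:A, 21:A edges: (11,10,arg); (11,21,fn); (19,13,fn); (19,20,arg); (20,18,arg); (20,18,fn); (21,3,fn); (21,10,arg)
final:
nodes: 3:W, 10:W, 11:A, 13:D, 18:D, 19:A, 20:A, 21:A
edges: (11,10,arg); (11,21,fn); (19,13,fn); (19,20,arg); (20,18,arg); (20,18,fn); (21,3,fn); (21,10,arg)


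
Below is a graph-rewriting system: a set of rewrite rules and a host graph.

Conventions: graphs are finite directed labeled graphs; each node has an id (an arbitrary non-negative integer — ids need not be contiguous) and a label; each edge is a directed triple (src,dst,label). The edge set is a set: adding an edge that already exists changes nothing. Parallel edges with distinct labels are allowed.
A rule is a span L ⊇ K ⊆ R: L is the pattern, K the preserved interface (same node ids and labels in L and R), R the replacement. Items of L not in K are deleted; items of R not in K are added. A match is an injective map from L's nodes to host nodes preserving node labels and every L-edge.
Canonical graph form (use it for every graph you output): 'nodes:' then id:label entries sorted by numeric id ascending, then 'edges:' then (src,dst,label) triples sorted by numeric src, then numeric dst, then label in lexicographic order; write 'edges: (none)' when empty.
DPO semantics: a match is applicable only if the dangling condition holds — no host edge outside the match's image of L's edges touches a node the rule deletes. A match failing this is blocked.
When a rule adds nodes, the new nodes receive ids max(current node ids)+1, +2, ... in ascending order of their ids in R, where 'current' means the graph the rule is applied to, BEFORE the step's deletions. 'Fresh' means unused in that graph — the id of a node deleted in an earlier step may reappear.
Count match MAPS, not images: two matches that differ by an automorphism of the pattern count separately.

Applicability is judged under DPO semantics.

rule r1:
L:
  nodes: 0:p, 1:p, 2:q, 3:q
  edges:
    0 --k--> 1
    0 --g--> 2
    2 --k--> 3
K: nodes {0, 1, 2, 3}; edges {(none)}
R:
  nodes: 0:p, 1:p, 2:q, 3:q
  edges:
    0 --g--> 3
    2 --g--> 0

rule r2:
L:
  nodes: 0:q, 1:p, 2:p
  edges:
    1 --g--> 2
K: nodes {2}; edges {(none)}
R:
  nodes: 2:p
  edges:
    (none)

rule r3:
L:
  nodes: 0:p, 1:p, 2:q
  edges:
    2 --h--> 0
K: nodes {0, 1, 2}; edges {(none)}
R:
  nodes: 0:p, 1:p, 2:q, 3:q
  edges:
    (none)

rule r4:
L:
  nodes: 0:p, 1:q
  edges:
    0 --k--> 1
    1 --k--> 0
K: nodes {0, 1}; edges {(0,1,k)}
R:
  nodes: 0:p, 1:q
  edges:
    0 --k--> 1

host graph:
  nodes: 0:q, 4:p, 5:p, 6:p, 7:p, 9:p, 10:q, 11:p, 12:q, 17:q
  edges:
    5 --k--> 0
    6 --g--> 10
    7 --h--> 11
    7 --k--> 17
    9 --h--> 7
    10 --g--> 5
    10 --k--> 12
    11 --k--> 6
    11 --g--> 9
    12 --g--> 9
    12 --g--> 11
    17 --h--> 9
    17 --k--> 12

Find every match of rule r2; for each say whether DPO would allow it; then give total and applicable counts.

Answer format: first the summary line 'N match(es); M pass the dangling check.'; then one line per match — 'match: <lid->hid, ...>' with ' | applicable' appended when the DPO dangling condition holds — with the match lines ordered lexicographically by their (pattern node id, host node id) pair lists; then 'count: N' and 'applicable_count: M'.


4 match(es); 0 pass the dangling check.
match: 0->0, 1->11, 2->9
match: 0->10, 1->11, 2->9
match: 0->12, 1->11, 2->9
match: 0->17, 1->11, 2->9
count: 4
applicable_count: 0


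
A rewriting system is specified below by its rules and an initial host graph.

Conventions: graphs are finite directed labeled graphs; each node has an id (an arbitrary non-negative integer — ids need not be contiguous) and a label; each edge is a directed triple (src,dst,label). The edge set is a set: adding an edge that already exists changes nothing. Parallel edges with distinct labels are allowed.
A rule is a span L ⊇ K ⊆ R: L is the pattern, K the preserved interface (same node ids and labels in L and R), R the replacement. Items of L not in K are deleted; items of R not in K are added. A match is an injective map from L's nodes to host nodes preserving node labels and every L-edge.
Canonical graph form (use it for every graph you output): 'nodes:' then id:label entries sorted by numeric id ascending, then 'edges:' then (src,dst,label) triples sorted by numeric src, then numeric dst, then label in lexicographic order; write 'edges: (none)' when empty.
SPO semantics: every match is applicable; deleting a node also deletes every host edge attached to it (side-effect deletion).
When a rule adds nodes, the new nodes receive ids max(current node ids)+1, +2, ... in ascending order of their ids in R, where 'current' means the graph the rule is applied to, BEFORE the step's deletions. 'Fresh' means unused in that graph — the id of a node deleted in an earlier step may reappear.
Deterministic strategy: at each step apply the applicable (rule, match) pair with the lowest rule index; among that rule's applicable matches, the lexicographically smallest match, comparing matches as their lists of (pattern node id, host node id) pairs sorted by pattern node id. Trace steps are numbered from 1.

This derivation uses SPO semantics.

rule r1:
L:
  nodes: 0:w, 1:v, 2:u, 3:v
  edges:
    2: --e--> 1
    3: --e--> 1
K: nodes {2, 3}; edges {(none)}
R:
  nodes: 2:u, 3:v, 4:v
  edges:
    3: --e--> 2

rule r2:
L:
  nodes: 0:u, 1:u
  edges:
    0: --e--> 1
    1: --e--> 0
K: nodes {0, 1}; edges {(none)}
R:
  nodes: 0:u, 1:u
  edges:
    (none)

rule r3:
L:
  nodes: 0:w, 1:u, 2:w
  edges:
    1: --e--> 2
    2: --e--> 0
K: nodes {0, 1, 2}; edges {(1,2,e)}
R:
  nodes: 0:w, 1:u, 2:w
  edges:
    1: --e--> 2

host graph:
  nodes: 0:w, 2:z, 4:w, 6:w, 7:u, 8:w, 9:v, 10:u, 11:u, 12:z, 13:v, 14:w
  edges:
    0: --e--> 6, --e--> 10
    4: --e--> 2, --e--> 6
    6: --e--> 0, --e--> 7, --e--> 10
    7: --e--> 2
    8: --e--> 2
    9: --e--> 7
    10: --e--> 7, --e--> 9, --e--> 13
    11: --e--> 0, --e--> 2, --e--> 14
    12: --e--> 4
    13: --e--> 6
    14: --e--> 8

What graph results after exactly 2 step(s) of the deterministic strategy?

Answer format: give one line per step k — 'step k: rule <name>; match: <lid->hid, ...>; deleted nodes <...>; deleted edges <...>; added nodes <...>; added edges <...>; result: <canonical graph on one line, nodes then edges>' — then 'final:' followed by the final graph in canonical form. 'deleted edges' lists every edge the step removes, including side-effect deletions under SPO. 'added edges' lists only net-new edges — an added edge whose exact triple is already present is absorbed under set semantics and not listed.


step 1: rule r3; match: 0->6, 1->11, 2->0; deleted nodes (none); deleted edges (0,6,e); added nodes (none); added edges (none); result: nodes: 0:w, 2:z, 4:w, 6:w, 7:u, 8:w, 9:v, 10:u, 11:u, 12:z, 13:v, 14:w edges: (0,10,e); (4,2,e); (4,6,e); (6,0,e); (6,7,e); (6,10,e); (7,2,e); (8,2,e); (9,7,e); (10,7,e); (10,9,e); (10,13,e); (11,0,e); (11,2,e); (11,14,e); (12,4,e); (13,6,e); (14,8,e)
step 2: rule r3; match: 0->8, 1->11, 2->14; deleted nodes (none); deleted edges (14,8,e); added nodes (none); added edges (none); result: nodes: 0:w, 2:z, 4:w, 6:w, 7:u, 8:w, 9:v, 10:u, 11:u, 12:z, 13:v, 14:w edges: (0,10,e); (4,2,e); (4,6,e); (6,0,e); (6,7,e); (6,10,e); (7,2,e); (8,2,e); (9,7,e); (10,7,e); (10,9,e); (10,13,e); (11,0,e); (11,2,e); (11,14,e); (12,4,e); (13,6,e)
final:
nodes: 0:w, 2:z, 4:w, 6:w, 7:u, 8:w, 9:v, 10:u, 11:u, 12:z, 13:v, 14:w
edges: (0,10,e); (4,2,e); (4,6,e); (6,0,e); (6,7,e); (6,10,e); (7,2,e); (8,2,e); (9,7,e); (10,7,e); (10,9,e); (10,13,e); (11,0,e); (11,2,e); (11,14,e); (12,4,e); (13,6,e)


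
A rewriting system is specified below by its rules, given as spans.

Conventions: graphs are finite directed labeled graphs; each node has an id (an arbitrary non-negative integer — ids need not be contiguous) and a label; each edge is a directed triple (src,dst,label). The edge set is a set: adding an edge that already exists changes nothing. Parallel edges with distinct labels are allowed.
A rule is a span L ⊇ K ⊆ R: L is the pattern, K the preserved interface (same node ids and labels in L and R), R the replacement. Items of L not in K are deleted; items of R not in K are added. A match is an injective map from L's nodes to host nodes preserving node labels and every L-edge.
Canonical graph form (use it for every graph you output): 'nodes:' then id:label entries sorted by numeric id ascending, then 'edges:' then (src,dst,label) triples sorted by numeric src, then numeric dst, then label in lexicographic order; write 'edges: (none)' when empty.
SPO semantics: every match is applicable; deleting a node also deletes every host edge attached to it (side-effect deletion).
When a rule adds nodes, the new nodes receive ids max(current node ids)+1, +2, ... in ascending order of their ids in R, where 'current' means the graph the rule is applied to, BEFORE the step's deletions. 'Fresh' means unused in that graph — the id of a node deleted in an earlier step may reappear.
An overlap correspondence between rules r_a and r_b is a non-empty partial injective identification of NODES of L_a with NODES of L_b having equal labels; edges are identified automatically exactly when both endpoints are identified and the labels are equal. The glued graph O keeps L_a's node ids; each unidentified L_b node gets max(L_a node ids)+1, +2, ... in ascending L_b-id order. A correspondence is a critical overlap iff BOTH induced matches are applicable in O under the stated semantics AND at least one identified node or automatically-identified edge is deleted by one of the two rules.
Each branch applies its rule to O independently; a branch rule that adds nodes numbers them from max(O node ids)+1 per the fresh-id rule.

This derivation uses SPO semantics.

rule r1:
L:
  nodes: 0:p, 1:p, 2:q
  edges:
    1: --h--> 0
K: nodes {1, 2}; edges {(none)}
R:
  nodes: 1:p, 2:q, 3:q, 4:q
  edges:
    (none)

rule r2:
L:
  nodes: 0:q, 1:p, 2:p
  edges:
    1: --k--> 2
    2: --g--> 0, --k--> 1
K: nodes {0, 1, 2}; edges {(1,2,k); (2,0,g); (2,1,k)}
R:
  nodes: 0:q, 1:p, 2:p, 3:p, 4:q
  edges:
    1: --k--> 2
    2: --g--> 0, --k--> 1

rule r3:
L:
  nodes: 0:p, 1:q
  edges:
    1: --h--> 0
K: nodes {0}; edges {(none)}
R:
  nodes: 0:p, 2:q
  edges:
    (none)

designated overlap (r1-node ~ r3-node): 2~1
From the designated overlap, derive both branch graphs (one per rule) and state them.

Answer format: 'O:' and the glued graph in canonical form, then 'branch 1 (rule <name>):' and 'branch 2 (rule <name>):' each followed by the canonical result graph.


O:
nodes: 0:p, 1:p, 2:q, 3:p
edges: (1,0,h); (2,3,h)
branch 1 (rule r1):
nodes: 1:p, 2:q, 3:p, 4:q, 5:q
edges: (2,3,h)
branch 2 (rule r3):
nodes: 0:p, 1:p, 3:p, 4:q
edges: (1,0,h)


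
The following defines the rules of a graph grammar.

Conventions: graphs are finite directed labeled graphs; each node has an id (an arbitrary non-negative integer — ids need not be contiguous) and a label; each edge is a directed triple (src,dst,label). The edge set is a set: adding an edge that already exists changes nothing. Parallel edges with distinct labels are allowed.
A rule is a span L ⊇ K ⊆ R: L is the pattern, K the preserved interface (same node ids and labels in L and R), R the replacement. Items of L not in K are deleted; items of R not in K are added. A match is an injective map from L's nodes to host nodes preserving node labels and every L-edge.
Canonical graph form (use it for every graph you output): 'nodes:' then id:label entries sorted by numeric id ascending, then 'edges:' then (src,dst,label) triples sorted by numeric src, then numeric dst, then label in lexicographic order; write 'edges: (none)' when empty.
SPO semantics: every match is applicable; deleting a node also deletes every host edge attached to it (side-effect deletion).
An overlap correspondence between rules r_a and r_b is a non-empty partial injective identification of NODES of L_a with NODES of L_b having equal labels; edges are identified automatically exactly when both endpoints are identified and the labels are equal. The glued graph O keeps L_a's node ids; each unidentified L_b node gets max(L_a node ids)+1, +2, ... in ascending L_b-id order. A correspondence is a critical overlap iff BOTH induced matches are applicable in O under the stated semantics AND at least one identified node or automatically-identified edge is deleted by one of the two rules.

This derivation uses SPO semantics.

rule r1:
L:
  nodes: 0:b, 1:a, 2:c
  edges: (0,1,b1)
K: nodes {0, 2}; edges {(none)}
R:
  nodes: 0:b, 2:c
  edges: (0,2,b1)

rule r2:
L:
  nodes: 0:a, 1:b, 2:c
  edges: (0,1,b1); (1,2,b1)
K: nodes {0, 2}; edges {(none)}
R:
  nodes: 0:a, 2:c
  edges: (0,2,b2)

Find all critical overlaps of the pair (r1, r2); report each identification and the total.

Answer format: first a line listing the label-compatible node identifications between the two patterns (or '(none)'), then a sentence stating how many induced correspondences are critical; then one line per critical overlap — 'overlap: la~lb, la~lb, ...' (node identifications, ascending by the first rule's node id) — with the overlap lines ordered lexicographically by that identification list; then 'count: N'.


label-compatible node identifications between L(r1) and L(r2): 0~1, 1~0, 2~2
6 of the induced correspondences are critical overlaps of r1 and r2.
overlap: 0~1
overlap: 0~1, 1~0
overlap: 0~1, 1~0, 2~2
overlap: 0~1, 2~2
overlap: 1~0
overlap: 1~0, 2~2
count: 6


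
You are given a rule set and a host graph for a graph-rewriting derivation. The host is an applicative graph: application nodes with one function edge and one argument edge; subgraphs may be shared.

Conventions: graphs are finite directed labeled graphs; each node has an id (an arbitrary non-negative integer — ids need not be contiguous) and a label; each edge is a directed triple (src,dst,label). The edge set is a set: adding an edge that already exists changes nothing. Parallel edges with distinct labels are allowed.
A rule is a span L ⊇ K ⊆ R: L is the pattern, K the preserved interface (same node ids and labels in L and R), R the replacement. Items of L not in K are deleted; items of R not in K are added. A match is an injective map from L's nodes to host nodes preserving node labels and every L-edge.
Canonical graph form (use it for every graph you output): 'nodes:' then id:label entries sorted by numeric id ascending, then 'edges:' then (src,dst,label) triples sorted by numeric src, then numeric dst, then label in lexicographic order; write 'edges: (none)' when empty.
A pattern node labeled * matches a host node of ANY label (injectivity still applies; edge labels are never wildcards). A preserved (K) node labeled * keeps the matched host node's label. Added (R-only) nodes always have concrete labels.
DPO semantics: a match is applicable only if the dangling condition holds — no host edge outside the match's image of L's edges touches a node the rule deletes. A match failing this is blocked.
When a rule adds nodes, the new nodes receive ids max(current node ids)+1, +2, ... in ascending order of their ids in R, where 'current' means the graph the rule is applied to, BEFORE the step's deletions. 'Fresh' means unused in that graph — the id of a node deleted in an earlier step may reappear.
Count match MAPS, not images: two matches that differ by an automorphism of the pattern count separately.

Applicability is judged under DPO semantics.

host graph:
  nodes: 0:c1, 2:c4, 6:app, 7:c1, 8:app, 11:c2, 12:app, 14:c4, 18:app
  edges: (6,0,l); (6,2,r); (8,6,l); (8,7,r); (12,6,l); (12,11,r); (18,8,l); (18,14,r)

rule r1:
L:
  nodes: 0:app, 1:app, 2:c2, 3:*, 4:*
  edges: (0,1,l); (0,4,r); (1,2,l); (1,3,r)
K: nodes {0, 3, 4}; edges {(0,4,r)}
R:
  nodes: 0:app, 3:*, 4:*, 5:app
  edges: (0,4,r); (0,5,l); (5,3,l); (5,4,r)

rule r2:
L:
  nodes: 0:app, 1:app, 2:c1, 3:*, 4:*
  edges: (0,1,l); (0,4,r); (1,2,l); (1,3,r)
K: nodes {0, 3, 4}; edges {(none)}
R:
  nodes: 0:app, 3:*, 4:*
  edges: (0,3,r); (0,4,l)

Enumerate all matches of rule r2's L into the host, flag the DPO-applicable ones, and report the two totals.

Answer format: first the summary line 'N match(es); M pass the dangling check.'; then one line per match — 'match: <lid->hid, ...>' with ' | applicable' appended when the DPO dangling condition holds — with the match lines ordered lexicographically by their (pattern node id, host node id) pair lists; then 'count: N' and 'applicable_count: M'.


2 match(es); 0 pass the dangling check.
match: 0->8, 1->6, 2->0, 3->2, 4->7
match: 0->12, 1->6, 2->0, 3->2, 4->11
count: 2
applicable_count: 0


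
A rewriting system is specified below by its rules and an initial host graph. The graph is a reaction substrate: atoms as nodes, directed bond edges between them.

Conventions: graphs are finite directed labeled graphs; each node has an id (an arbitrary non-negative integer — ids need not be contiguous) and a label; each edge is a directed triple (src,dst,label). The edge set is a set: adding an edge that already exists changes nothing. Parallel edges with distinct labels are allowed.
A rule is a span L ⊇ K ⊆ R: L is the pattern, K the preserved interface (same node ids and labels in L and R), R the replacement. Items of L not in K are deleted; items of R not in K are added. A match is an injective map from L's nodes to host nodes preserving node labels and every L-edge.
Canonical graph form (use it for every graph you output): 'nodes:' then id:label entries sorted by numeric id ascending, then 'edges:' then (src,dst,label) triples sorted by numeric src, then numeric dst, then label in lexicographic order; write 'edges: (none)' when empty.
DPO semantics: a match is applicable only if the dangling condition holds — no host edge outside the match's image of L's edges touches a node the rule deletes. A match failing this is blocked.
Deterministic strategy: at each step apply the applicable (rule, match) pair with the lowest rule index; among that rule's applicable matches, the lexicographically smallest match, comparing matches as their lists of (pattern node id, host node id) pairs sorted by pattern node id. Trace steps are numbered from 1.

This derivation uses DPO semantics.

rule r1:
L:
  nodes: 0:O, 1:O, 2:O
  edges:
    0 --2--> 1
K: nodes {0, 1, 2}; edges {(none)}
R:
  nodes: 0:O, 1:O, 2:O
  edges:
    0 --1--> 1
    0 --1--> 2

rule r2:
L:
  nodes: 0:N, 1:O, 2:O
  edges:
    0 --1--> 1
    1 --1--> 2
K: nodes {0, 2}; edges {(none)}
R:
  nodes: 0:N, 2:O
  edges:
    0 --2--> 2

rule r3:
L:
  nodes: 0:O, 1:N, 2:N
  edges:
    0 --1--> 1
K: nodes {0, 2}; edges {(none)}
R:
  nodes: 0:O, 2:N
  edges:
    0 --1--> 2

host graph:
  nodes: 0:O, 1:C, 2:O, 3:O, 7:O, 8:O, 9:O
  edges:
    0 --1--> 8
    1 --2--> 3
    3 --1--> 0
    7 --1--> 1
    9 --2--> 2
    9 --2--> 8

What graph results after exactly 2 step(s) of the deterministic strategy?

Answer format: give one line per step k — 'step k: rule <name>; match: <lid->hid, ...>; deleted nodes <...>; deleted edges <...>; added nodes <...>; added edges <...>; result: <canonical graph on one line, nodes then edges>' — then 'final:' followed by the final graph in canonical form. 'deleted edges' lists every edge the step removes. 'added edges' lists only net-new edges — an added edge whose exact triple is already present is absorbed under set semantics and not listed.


step 1: rule r1; match: 0->9, 1->2, 2->0; deleted nodes (none); deleted edges (9,2,2); added nodes (none); added edges (9,0,1); (9,2,1); result: nodes: 0:O, 1:C, 2:O, 3:O, 7:O, 8:O, 9:O edges: (0,8,1); (1,3,2); (3,0,1); (7,1,1); (9,0,1); (9,2,1); (9,8,2)
step 2: rule r1; match: 0->9, 1->8, 2->0; deleted nodes (none); deleted edges (9,8,2); added nodes (none); added edges (9,8,1); result: nodes: 0:O, 1:C, 2:O, 3:O, 7:O, 8:O, 9:O edges: (0,8,1); (1,3,2); (3,0,1); (7,1,1); (9,0,1); (9,2,1); (9,8,1)
final:
nodes: 0:O, 1:C, 2:O, 3:O, 7:O, 8:O, 9:O
edges: (0,8,1); (1,3,2); (3,0,1); (7,1,1); (9,0,1); (9,2,1); (9,8,1)


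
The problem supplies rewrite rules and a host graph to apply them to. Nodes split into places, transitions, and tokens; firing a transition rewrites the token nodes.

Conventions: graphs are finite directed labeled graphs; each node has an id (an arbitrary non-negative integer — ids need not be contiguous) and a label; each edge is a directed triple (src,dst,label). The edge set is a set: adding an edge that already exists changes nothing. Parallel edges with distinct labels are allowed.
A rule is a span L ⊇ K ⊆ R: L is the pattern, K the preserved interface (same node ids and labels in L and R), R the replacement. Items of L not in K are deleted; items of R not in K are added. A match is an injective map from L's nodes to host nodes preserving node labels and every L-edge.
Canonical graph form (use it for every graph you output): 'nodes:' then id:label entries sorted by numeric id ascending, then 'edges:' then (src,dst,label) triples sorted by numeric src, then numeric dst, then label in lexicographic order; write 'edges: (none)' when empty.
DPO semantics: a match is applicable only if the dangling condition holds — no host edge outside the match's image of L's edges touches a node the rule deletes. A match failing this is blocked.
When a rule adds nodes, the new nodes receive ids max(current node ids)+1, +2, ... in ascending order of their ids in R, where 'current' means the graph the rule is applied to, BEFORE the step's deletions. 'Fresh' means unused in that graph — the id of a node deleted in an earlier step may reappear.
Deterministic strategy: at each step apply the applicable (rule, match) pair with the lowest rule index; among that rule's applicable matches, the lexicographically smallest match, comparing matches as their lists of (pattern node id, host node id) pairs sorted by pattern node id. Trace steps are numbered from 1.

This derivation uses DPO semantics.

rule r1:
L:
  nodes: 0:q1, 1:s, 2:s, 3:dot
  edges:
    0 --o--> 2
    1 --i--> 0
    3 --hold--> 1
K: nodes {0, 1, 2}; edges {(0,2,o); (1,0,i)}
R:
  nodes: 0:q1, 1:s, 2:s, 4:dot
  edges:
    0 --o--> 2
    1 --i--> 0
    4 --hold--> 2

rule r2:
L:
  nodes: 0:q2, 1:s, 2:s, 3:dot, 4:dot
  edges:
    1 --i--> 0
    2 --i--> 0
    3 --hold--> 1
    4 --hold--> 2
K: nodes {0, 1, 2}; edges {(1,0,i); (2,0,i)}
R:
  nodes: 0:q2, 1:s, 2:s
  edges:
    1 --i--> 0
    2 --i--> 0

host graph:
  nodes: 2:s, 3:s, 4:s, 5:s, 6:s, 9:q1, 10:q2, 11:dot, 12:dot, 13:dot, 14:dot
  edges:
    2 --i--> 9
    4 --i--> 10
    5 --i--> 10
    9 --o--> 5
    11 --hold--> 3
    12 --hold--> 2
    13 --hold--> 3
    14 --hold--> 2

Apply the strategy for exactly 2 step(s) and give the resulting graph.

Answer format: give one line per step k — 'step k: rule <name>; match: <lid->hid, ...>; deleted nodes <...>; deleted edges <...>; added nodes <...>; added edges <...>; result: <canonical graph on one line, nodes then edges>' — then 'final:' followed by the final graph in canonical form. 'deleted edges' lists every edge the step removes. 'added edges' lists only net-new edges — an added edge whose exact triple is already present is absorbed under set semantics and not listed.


step 1: rule r1; match: 0->9, 1->2, 2->5, 3->12; deleted nodes 12; deleted edges (12,2,hold); added nodes 15; added edges (15,5,hold); result: nodes: 2:s, 3:s, 4:s, 5:s, 6:s, 9:q1, 10:q2, 11:dot, 13:dot, 14:dot, 15:dot edges: (2,9,i); (4,10,i); (5,10,i); (9,5,o); (11,3,hold); (13,3,hold); (14,2,hold); (15,5,hold)
step 2: rule r1; match: 0->9, 1->2, 2->5, 3->14; deleted nodes 14; deleted edges (14,2,hold); added nodes 16; added edges (16,5,hold); result: nodes: 2:s, 3:s, 4:s, 5:s, 6:s, 9:q1, 10:q2, 11:dot, 13:dot, 15:dot, 16:dot edges: (2,9,i); (4,10,i); (5,10,i); (9,5,o); (11,3,hold); (13,3,hold); (15,5,hold); (16,5,hold)
final:
nodes: 2:s, 3:s, 4:s, 5:s, 6:s, 9:q1, 10:q2, 11:dot, 13:dot, 15:dot, 16:dot
edges: (2,9,i); (4,10,i); (5,10,i); (9,5,o); (11,3,hold); (13,3,hold); (15,5,hold); (16,5,hold)


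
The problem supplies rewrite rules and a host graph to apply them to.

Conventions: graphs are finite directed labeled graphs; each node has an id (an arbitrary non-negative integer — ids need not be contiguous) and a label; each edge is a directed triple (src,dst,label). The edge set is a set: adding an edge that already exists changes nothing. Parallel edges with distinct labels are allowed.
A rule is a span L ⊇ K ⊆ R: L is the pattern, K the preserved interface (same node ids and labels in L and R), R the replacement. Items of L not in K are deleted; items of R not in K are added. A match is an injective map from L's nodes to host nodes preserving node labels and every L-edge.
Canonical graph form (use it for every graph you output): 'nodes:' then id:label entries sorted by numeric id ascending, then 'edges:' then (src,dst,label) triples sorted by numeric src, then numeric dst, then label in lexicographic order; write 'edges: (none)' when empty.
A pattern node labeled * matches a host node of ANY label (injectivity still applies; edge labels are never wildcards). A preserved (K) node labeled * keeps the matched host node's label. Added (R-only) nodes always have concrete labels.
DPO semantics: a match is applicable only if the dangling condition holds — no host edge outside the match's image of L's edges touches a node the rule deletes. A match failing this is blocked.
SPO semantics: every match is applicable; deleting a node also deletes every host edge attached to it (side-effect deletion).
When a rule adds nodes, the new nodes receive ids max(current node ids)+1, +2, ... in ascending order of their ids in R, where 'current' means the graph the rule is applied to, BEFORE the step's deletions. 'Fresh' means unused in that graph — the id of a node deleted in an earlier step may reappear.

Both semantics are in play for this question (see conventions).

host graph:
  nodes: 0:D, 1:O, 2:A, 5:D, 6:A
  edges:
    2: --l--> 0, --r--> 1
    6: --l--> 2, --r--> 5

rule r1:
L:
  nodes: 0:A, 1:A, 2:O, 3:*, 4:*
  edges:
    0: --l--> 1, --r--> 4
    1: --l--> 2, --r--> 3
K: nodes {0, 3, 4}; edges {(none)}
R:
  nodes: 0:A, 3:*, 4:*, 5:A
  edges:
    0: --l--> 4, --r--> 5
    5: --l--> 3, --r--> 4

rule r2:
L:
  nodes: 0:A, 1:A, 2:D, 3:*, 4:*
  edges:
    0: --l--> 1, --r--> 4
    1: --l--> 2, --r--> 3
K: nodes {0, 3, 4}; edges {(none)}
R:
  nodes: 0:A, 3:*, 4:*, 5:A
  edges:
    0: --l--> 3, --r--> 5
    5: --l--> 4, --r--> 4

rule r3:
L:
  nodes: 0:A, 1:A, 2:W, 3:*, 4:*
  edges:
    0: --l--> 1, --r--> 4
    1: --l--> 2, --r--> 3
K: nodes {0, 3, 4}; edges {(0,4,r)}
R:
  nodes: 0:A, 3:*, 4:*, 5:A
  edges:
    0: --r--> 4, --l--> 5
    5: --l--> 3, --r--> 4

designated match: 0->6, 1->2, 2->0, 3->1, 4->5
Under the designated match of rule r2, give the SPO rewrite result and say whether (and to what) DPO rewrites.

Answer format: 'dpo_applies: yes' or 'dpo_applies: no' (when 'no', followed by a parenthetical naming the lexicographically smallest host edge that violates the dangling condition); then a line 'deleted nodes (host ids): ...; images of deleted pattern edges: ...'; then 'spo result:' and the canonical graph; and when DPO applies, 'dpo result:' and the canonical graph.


dpo_applies: yes
deleted nodes (host ids): 0, 2; images of deleted pattern edges: (2,0,l); (2,1,r); (6,2,l); (6,5,r)
spo result:
nodes: 1:O, 5:D, 6:A, 7:A
edges: (6,1,l); (6,7,r); (7,5,l); (7,5,r)
dpo result:
nodes: 1:O, 5:D, 6:A, 7:A
edges: (6,1,l); (6,7,r); (7,5,l); (7,5,r)
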